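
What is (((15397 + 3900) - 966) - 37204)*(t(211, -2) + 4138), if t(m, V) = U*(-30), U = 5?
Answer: -75265524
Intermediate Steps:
t(m, V) = -150 (t(m, V) = 5*(-30) = -150)
(((15397 + 3900) - 966) - 37204)*(t(211, -2) + 4138) = (((15397 + 3900) - 966) - 37204)*(-150 + 4138) = ((19297 - 966) - 37204)*3988 = (18331 - 37204)*3988 = -18873*3988 = -75265524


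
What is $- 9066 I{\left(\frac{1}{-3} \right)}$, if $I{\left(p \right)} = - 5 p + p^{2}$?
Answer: $- \frac{48352}{3} \approx -16117.0$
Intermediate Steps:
$I{\left(p \right)} = p^{2} - 5 p$
$- 9066 I{\left(\frac{1}{-3} \right)} = - 9066 \frac{-5 + \frac{1}{-3}}{-3} = - 9066 \left(- \frac{-5 - \frac{1}{3}}{3}\right) = - 9066 \left(\left(- \frac{1}{3}\right) \left(- \frac{16}{3}\right)\right) = \left(-9066\right) \frac{16}{9} = - \frac{48352}{3}$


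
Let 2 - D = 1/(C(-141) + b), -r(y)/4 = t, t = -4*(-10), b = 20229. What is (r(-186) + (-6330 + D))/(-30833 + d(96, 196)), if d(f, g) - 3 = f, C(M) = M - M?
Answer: 131245753/621718086 ≈ 0.21110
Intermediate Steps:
C(M) = 0
d(f, g) = 3 + f
t = 40
r(y) = -160 (r(y) = -4*40 = -160)
D = 40457/20229 (D = 2 - 1/(0 + 20229) = 2 - 1/20229 = 40457/20229 ≈ 2.0000)
(r(-186) + (-6330 + D))/(-30833 + d(96, 196)) = (-160 + (-6330 + 40457/20229))/(-30833 + (3 + 96)) = (-160 - 128009113/20229)/(-30833 + 99) = -131245753/20229/(-30734) = -131245753/20229*(-1/30734) = 131245753/621718086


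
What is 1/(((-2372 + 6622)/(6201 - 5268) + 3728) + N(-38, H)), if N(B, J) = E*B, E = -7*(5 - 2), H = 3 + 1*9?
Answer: 933/4227008 ≈ 0.00022072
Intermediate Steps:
H = 12 (H = 3 + 9 = 12)
E = -21 (E = -7*3 = -21)
N(B, J) = -21*B
1/(((-2372 + 6622)/(6201 - 5268) + 3728) + N(-38, H)) = 1/(((-2372 + 6622)/(6201 - 5268) + 3728) - 21*(-38)) = 1/((4250/933 + 3728) + 798) = 1/(3482474/933 + 798) = 1/(4227008/933) = 933/4227008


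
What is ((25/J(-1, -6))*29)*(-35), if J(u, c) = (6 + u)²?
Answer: -1015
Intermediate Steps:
((25/J(-1, -6))*29)*(-35) = ((25/((6 - 1)²))*29)*(-35) = ((25/(5²))*29)*(-35) = ((25/25)*29)*(-35) = ((25*(1/25))*29)*(-35) = (1*29)*(-35) = 29*(-35) = -1015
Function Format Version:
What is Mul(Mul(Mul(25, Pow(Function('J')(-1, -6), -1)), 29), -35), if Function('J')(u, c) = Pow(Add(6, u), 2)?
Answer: -1015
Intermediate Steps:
Mul(Mul(Mul(25, Pow(Function('J')(-1, -6), -1)), 29), -35) = Mul(Mul(Mul(25, Pow(Pow(Add(6, -1), 2), -1)), 29), -35) = Mul(Mul(Mul(25, Pow(Pow(5, 2), -1)), 29), -35) = Mul(Mul(Mul(25, Pow(25, -1)), 29), -35) = Mul(Mul(Mul(25, Rational(1, 25)), 29), -35) = Mul(Mul(1, 29), -35) = Mul(29, -35) = -1015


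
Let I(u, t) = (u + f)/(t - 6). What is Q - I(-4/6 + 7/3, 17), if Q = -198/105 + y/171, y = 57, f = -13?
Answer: -201/385 ≈ -0.52208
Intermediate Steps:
Q = -163/105 (Q = -198/105 + 57/171 = -198*1/105 + 57*(1/171) = -66/35 + ⅓ = -163/105 ≈ -1.5524)
I(u, t) = (-13 + u)/(-6 + t) (I(u, t) = (u - 13)/(t - 6) = (-13 + u)/(-6 + t))
Q - I(-4/6 + 7/3, 17) = -163/105 - (-13 + (-4/6 + 7/3))/(-6 + 17) = -163/105 - (-13 + (-4*⅙ + 7*(⅓)))/11 = -163/105 - (-13 + (-⅔ + 7/3))/11 = -163/105 - (-13 + 5/3)/11 = -163/105 - (-34)/(11*3) = -163/105 - 1*(-34/33) = -163/105 + 34/33 = -201/385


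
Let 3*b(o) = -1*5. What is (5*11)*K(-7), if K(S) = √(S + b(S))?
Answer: 55*I*√78/3 ≈ 161.92*I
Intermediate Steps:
b(o) = -5/3 (b(o) = (-1*5)/3 = (⅓)*(-5) = -5/3)
K(S) = √(-5/3 + S) (K(S) = √(S - 5/3) = √(-5/3 + S))
(5*11)*K(-7) = (5*11)*(√(-15 + 9*(-7))/3) = 55*(√(-15 - 63)/3) = 55*(√(-78)/3) = 55*((I*√78)/3) = 55*(I*√78/3) = 55*I*√78/3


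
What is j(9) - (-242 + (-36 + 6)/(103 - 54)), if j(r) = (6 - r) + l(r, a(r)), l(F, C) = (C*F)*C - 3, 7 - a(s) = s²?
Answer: 2426510/49 ≈ 49521.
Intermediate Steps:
a(s) = 7 - s²
l(F, C) = -3 + F*C² (l(F, C) = F*C² - 3 = -3 + F*C²)
j(r) = 3 - r + r*(7 - r²)² (j(r) = (6 - r) + (-3 + r*(7 - r²)²) = 3 - r + r*(7 - r²)²)
j(9) - (-242 + (-36 + 6)/(103 - 54)) = (3 - 1*9 + 9*(-7 + 9²)²) - (-242 + (-36 + 6)/(103 - 54)) = (3 - 9 + 9*(-7 + 81)²) - (-242 - 30/49) = (3 - 9 + 9*74²) - (-242 - 30*1/49) = (3 - 9 + 9*5476) - (-242 - 30/49) = (3 - 9 + 49284) - 1*(-11888/49) = 49278 + 11888/49 = 2426510/49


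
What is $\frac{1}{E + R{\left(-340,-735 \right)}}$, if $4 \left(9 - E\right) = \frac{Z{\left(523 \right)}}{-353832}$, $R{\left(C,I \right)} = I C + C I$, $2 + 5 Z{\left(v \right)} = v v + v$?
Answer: $\frac{235888}{117898954527} \approx 2.0008 \cdot 10^{-6}$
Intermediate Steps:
$Z{\left(v \right)} = - \frac{2}{5} + \frac{v}{5} + \frac{v^{2}}{5}$ ($Z{\left(v \right)} = - \frac{2}{5} + \frac{v v + v}{5} = - \frac{2}{5} + \frac{v^{2} + v}{5} = - \frac{2}{5} + \frac{v + v^{2}}{5} = - \frac{2}{5} + \left(\frac{v}{5} + \frac{v^{2}}{5}\right) = - \frac{2}{5} + \frac{v}{5} + \frac{v^{2}}{5}$)
$R{\left(C,I \right)} = 2 C I$ ($R{\left(C,I \right)} = C I + C I = 2 C I$)
$E = \frac{2132127}{235888}$ ($E = 9 - \frac{\left(- \frac{2}{5} + \frac{1}{5} \cdot 523 + \frac{523^{2}}{5}\right) \frac{1}{-353832}}{4} = 9 - \frac{\left(- \frac{2}{5} + \frac{523}{5} + \frac{1}{5} \cdot 273529\right) \left(- \frac{1}{353832}\right)}{4} = 9 - \frac{\left(- \frac{2}{5} + \frac{523}{5} + \frac{273529}{5}\right) \left(- \frac{1}{353832}\right)}{4} = 9 - \frac{54810 \left(- \frac{1}{353832}\right)}{4} = 9 - - \frac{9135}{235888} = 9 + \frac{9135}{235888} = \frac{2132127}{235888} \approx 9.0387$)
$\frac{1}{E + R{\left(-340,-735 \right)}} = \frac{1}{\frac{2132127}{235888} + 2 \left(-340\right) \left(-735\right)} = \frac{1}{\frac{2132127}{235888} + 499800} = \frac{1}{\frac{117898954527}{235888}} = \frac{235888}{117898954527}$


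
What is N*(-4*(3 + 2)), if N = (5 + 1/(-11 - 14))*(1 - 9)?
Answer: 3968/5 ≈ 793.60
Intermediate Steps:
N = -992/25 (N = (5 + 1/(-25))*(-8) = (5 - 1/25)*(-8) = (124/25)*(-8) = -992/25 ≈ -39.680)
N*(-4*(3 + 2)) = -(-3968)*(3 + 2)/25 = -(-3968)*5/25 = -992/25*(-20) = 3968/5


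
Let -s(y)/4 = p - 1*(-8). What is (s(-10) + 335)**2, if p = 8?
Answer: 73441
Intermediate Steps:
s(y) = -64 (s(y) = -4*(8 - 1*(-8)) = -4*(8 + 8) = -4*16 = -64)
(s(-10) + 335)**2 = (-64 + 335)**2 = 271**2 = 73441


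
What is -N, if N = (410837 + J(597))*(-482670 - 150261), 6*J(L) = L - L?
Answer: 260031473247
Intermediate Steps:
J(L) = 0 (J(L) = (L - L)/6 = (⅙)*0 = 0)
N = -260031473247 (N = (410837 + 0)*(-482670 - 150261) = 410837*(-632931) = -260031473247)
-N = -1*(-260031473247) = 260031473247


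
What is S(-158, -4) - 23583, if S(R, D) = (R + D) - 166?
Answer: -23911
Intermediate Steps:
S(R, D) = -166 + D + R (S(R, D) = (D + R) - 166 = -166 + D + R)
S(-158, -4) - 23583 = (-166 - 4 - 158) - 23583 = -328 - 23583 = -23911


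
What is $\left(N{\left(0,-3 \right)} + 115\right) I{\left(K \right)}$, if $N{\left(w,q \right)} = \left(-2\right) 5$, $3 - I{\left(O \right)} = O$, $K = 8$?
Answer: $-525$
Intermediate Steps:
$I{\left(O \right)} = 3 - O$
$N{\left(w,q \right)} = -10$
$\left(N{\left(0,-3 \right)} + 115\right) I{\left(K \right)} = \left(-10 + 115\right) \left(3 - 8\right) = 105 \left(3 - 8\right) = 105 \left(-5\right) = -525$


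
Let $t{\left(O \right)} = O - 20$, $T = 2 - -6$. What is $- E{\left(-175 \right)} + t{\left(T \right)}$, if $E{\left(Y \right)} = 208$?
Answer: $-220$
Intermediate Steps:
$T = 8$ ($T = 2 + 6 = 8$)
$t{\left(O \right)} = -20 + O$ ($t{\left(O \right)} = O - 20 = -20 + O$)
$- E{\left(-175 \right)} + t{\left(T \right)} = \left(-1\right) 208 + \left(-20 + 8\right) = -208 - 12 = -220$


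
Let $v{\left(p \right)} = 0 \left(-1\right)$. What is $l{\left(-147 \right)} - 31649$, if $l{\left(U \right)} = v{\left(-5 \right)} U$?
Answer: $-31649$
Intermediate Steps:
$v{\left(p \right)} = 0$
$l{\left(U \right)} = 0$ ($l{\left(U \right)} = 0 U = 0$)
$l{\left(-147 \right)} - 31649 = 0 - 31649 = -31649$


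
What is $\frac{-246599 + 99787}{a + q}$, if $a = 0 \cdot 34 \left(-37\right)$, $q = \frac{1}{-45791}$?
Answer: $6722668292$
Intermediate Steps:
$q = - \frac{1}{45791} \approx -2.1838 \cdot 10^{-5}$
$a = 0$ ($a = 0 \left(-37\right) = 0$)
$\frac{-246599 + 99787}{a + q} = \frac{-246599 + 99787}{0 - \frac{1}{45791}} = - \frac{146812}{- \frac{1}{45791}} = \left(-146812\right) \left(-45791\right) = 6722668292$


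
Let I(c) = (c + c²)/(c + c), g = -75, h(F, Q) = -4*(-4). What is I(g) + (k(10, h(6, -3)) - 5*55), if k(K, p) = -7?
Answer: -319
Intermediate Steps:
h(F, Q) = 16
I(c) = (c + c²)/(2*c) (I(c) = (c + c²)/((2*c)) = (c + c²)*(1/(2*c)) = (c + c²)/(2*c))
I(g) + (k(10, h(6, -3)) - 5*55) = (½ + (½)*(-75)) + (-7 - 5*55) = (½ - 75/2) + (-7 - 275) = -37 - 282 = -319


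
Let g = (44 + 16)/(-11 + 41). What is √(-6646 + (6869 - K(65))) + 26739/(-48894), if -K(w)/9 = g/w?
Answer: -8913/16298 + √943345/65 ≈ 14.396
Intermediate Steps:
g = 2 (g = 60/30 = 60*(1/30) = 2)
K(w) = -18/w
√(-6646 + (6869 - K(65))) + 26739/(-48894) = √(-6646 + (6869 - (-18)/65)) + 26739/(-48894) = √(-6646 + (6869 - (-18)/65)) + 26739*(-1/48894) = √(-6646 + (6869 - 1*(-18/65))) - 8913/16298 = √(-6646 + (6869 + 18/65)) - 8913/16298 = √(-6646 + 446503/65) - 8913/16298 = √(14513/65) - 8913/16298 = √943345/65 - 8913/16298 = -8913/16298 + √943345/65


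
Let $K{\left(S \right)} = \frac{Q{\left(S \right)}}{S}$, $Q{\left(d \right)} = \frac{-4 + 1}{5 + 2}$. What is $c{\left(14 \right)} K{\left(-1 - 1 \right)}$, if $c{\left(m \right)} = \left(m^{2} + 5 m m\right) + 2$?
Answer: $\frac{1767}{7} \approx 252.43$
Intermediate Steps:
$Q{\left(d \right)} = - \frac{3}{7}$
$c{\left(m \right)} = 2 + 6 m^{2}$ ($c{\left(m \right)} = \left(m^{2} + 5 m^{2}\right) + 2 = 6 m^{2} + 2 = 2 + 6 m^{2}$)
$K{\left(S \right)} = - \frac{3}{7 S}$
$c{\left(14 \right)} K{\left(-1 - 1 \right)} = \left(2 + 6 \cdot 14^{2}\right) \left(- \frac{3}{7 \left(-1 - 1\right)}\right) = \left(2 + 6 \cdot 196\right) \left(- \frac{3}{7 \left(-2\right)}\right) = \left(2 + 1176\right) \left(\left(- \frac{3}{7}\right) \left(- \frac{1}{2}\right)\right) = 1178 \cdot \frac{3}{14} = \frac{1767}{7}$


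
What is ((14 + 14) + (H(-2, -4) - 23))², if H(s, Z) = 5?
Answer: 100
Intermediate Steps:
((14 + 14) + (H(-2, -4) - 23))² = ((14 + 14) + (5 - 23))² = (28 - 18)² = 10² = 100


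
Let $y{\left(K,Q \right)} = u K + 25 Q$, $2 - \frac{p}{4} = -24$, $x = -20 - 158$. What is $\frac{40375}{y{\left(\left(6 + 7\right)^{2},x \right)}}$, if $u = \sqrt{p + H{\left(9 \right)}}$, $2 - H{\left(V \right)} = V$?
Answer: $- \frac{179668750}{17032083} - \frac{6823375 \sqrt{97}}{17032083} \approx -14.494$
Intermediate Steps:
$x = -178$
$H{\left(V \right)} = 2 - V$
$p = 104$ ($p = 8 - -96 = 8 + 96 = 104$)
$u = \sqrt{97}$ ($u = \sqrt{104 + \left(2 - 9\right)} = \sqrt{104 - 7} = \sqrt{97} \approx 9.8489$)
$y{\left(K,Q \right)} = 25 Q + K \sqrt{97}$ ($y{\left(K,Q \right)} = \sqrt{97} K + 25 Q = K \sqrt{97} + 25 Q = 25 Q + K \sqrt{97}$)
$\frac{40375}{y{\left(\left(6 + 7\right)^{2},x \right)}} = \frac{40375}{25 \left(-178\right) + \left(6 + 7\right)^{2} \sqrt{97}} = \frac{40375}{-4450 + 13^{2} \sqrt{97}} = \frac{40375}{-4450 + 169 \sqrt{97}}$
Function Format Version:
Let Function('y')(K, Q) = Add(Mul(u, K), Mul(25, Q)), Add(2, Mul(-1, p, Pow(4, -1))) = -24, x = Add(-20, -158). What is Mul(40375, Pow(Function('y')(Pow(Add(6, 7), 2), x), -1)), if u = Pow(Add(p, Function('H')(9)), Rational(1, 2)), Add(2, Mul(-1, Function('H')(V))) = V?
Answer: Add(Rational(-179668750, 17032083), Mul(Rational(-6823375, 17032083), Pow(97, Rational(1, 2)))) ≈ -14.494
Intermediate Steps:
x = -178
Function('H')(V) = Add(2, Mul(-1, V))
p = 104 (p = Add(8, Mul(-4, -24)) = Add(8, 96) = 104)
u = Pow(97, Rational(1, 2)) (u = Pow(Add(104, Add(2, Mul(-1, 9))), Rational(1, 2)) = Pow(Add(104, Add(2, -9)), Rational(1, 2)) = Pow(Add(104, -7), Rational(1, 2)) = Pow(97, Rational(1, 2)) ≈ 9.8489)
Function('y')(K, Q) = Add(Mul(25, Q), Mul(K, Pow(97, Rational(1, 2)))) (Function('y')(K, Q) = Add(Mul(Pow(97, Rational(1, 2)), K), Mul(25, Q)) = Add(Mul(K, Pow(97, Rational(1, 2))), Mul(25, Q)) = Add(Mul(25, Q), Mul(K, Pow(97, Rational(1, 2)))))
Mul(40375, Pow(Function('y')(Pow(Add(6, 7), 2), x), -1)) = Mul(40375, Pow(Add(Mul(25, -178), Mul(Pow(Add(6, 7), 2), Pow(97, Rational(1, 2)))), -1)) = Mul(40375, Pow(Add(-4450, Mul(Pow(13, 2), Pow(97, Rational(1, 2)))), -1)) = Mul(40375, Pow(Add(-4450, Mul(169, Pow(97, Rational(1, 2)))), -1))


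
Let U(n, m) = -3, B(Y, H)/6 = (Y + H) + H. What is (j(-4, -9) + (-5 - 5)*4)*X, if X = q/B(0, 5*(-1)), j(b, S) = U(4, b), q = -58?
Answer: -1247/30 ≈ -41.567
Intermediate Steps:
B(Y, H) = 6*Y + 12*H (B(Y, H) = 6*((Y + H) + H) = 6*((H + Y) + H) = 6*(Y + 2*H) = 6*Y + 12*H)
j(b, S) = -3
X = 29/30 (X = -58/(6*0 + 12*(5*(-1))) = -58/(0 + 12*(-5)) = -58/(0 - 60) = -58/(-60) = -58*(-1/60) = 29/30 ≈ 0.96667)
(j(-4, -9) + (-5 - 5)*4)*X = (-3 + (-5 - 5)*4)*(29/30) = (-3 - 10*4)*(29/30) = (-3 - 40)*(29/30) = -43*29/30 = -1247/30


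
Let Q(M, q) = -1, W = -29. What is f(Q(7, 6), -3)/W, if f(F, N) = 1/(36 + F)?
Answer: -1/1015 ≈ -0.00098522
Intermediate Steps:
f(Q(7, 6), -3)/W = 1/((-29)*(36 - 1)) = -1/29/35 = -1/29*1/35 = -1/1015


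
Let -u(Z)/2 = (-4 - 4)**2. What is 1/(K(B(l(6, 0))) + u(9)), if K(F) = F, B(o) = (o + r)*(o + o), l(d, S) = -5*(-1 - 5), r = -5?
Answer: 1/1372 ≈ 0.00072886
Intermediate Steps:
l(d, S) = 30 (l(d, S) = -5*(-6) = 30)
B(o) = 2*o*(-5 + o) (B(o) = (o - 5)*(o + o) = (-5 + o)*(2*o) = 2*o*(-5 + o))
u(Z) = -128 (u(Z) = -2*(-4 - 4)**2 = -2*(-8)**2 = -2*64 = -128)
1/(K(B(l(6, 0))) + u(9)) = 1/(2*30*(-5 + 30) - 128) = 1/(2*30*25 - 128) = 1/(1500 - 128) = 1/1372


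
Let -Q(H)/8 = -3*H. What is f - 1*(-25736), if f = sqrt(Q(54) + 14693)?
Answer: 25736 + sqrt(15989) ≈ 25862.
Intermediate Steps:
Q(H) = 24*H (Q(H) = -(-24)*H = 24*H)
f = sqrt(15989) (f = sqrt(24*54 + 14693) = sqrt(1296 + 14693) = sqrt(15989) ≈ 126.45)
f - 1*(-25736) = sqrt(15989) - 1*(-25736) = sqrt(15989) + 25736 = 25736 + sqrt(15989)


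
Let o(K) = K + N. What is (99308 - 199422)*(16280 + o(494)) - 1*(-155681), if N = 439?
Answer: -1723106601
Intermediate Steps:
o(K) = 439 + K (o(K) = K + 439 = 439 + K)
(99308 - 199422)*(16280 + o(494)) - 1*(-155681) = (99308 - 199422)*(16280 + (439 + 494)) - 1*(-155681) = -100114*(16280 + 933) + 155681 = -100114*17213 + 155681 = -1723262282 + 155681 = -1723106601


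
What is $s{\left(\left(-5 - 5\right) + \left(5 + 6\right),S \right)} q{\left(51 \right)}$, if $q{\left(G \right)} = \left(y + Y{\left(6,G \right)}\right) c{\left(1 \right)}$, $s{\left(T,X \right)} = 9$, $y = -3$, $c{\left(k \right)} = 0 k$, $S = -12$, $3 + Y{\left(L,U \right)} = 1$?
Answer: $0$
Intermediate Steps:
$Y{\left(L,U \right)} = -2$ ($Y{\left(L,U \right)} = -3 + 1 = -2$)
$c{\left(k \right)} = 0$
$q{\left(G \right)} = 0$ ($q{\left(G \right)} = \left(-3 - 2\right) 0 = \left(-5\right) 0 = 0$)
$s{\left(\left(-5 - 5\right) + \left(5 + 6\right),S \right)} q{\left(51 \right)} = 9 \cdot 0 = 0$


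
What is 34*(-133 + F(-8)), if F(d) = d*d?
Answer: -2346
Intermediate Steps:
F(d) = d²
34*(-133 + F(-8)) = 34*(-133 + (-8)²) = 34*(-133 + 64) = 34*(-69) = -2346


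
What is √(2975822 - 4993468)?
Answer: I*√2017646 ≈ 1420.4*I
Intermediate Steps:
√(2975822 - 4993468) = √(-2017646) = I*√2017646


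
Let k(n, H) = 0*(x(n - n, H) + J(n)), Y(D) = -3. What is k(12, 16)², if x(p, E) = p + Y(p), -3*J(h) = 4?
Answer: 0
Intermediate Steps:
J(h) = -4/3 (J(h) = -⅓*4 = -4/3)
x(p, E) = -3 + p (x(p, E) = p - 3 = -3 + p)
k(n, H) = 0 (k(n, H) = 0*((-3 + (n - n)) - 4/3) = 0*((-3 + 0) - 4/3) = 0*(-3 - 4/3) = 0*(-13/3) = 0)
k(12, 16)² = 0² = 0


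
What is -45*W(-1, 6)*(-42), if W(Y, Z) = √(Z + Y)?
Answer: 1890*√5 ≈ 4226.2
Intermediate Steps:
W(Y, Z) = √(Y + Z)
-45*W(-1, 6)*(-42) = -45*√(-1 + 6)*(-42) = -45*√5*(-42) = 1890*√5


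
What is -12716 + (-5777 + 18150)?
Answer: -343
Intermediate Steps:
-12716 + (-5777 + 18150) = -12716 + 12373 = -343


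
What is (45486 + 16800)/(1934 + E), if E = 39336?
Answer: 31143/20635 ≈ 1.5092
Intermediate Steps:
(45486 + 16800)/(1934 + E) = (45486 + 16800)/(1934 + 39336) = 62286/41270 = 62286*(1/41270) = 31143/20635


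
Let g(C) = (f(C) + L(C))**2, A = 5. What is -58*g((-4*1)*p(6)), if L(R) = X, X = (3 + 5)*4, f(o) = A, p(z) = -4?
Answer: -79402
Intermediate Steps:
f(o) = 5
X = 32 (X = 8*4 = 32)
L(R) = 32
g(C) = 1369 (g(C) = (5 + 32)**2 = 37**2 = 1369)
-58*g((-4*1)*p(6)) = -58*1369 = -79402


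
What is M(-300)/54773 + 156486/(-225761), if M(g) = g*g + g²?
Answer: 32065772322/12365607253 ≈ 2.5931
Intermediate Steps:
M(g) = 2*g² (M(g) = g² + g² = 2*g²)
M(-300)/54773 + 156486/(-225761) = (2*(-300)²)/54773 + 156486/(-225761) = (2*90000)*(1/54773) + 156486*(-1/225761) = 180000*(1/54773) - 156486/225761 = 180000/54773 - 156486/225761 = 32065772322/12365607253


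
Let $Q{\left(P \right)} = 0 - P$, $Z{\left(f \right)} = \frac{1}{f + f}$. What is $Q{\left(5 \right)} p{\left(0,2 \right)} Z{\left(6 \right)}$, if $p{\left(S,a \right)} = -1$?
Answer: $\frac{5}{12} \approx 0.41667$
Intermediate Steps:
$Z{\left(f \right)} = \frac{1}{2 f}$
$Q{\left(P \right)} = - P$
$Q{\left(5 \right)} p{\left(0,2 \right)} Z{\left(6 \right)} = \left(-1\right) 5 \left(-1\right) \frac{1}{2 \cdot 6} = \left(-5\right) \left(-1\right) \frac{1}{2} \cdot \frac{1}{6} = 5 \cdot \frac{1}{12} = \frac{5}{12}$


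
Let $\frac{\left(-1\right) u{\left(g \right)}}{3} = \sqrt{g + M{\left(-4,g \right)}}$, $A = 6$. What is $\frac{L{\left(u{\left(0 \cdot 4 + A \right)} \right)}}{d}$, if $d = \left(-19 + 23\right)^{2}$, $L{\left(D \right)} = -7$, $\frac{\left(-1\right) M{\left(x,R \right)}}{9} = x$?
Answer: $- \frac{7}{16} \approx -0.4375$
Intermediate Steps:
$M{\left(x,R \right)} = - 9 x$
$u{\left(g \right)} = - 3 \sqrt{36 + g}$ ($u{\left(g \right)} = - 3 \sqrt{g - -36} = - 3 \sqrt{g + 36} = - 3 \sqrt{36 + g}$)
$d = 16$ ($d = 4^{2} = 16$)
$\frac{L{\left(u{\left(0 \cdot 4 + A \right)} \right)}}{d} = - \frac{7}{16}$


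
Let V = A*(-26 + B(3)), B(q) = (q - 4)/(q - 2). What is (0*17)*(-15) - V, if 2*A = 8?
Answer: 108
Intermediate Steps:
A = 4 (A = (½)*8 = 4)
B(q) = (-4 + q)/(-2 + q)
V = -108 (V = 4*(-26 + (-4 + 3)/(-2 + 3)) = 4*(-26 - 1/1) = 4*(-26 + 1*(-1)) = 4*(-26 - 1) = 4*(-27) = -108)
(0*17)*(-15) - V = (0*17)*(-15) - 1*(-108) = 0*(-15) + 108 = 0 + 108 = 108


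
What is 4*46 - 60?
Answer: 124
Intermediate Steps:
4*46 - 60 = 184 - 60 = 124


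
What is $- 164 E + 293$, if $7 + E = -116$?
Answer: $20465$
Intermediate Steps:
$E = -123$ ($E = -7 - 116 = -123$)
$- 164 E + 293 = \left(-164\right) \left(-123\right) + 293 = 20172 + 293 = 20465$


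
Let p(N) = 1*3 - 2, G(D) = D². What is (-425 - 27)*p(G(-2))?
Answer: -452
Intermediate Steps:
p(N) = 1 (p(N) = 3 - 2 = 1)
(-425 - 27)*p(G(-2)) = (-425 - 27)*1 = -452*1 = -452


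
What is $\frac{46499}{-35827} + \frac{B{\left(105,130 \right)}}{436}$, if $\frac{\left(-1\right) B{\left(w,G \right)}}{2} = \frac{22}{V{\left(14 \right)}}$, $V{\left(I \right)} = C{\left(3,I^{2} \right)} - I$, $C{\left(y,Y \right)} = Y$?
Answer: $- \frac{922841259}{710736026} \approx -1.2984$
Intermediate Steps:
$V{\left(I \right)} = I^{2} - I$
$B{\left(w,G \right)} = - \frac{22}{91}$ ($B{\left(w,G \right)} = - 2 \frac{22}{14 \left(-1 + 14\right)} = - 2 \frac{22}{14 \cdot 13} = - 2 \cdot \frac{22}{182} = - 2 \cdot 22 \cdot \frac{1}{182} = \left(-2\right) \frac{11}{91} = - \frac{22}{91}$)
$\frac{46499}{-35827} + \frac{B{\left(105,130 \right)}}{436} = \frac{46499}{-35827} - \frac{22}{91 \cdot 436} = 46499 \left(- \frac{1}{35827}\right) - \frac{11}{19838} = - \frac{46499}{35827} - \frac{11}{19838} = - \frac{922841259}{710736026}$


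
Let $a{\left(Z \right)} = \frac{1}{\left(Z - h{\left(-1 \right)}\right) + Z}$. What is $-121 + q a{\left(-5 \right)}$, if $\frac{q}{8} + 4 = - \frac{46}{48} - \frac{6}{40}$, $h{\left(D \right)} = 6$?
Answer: $- \frac{28427}{240} \approx -118.45$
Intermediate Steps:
$q = - \frac{613}{15}$ ($q = -32 + 8 \left(- \frac{46}{48} - \frac{6}{40}\right) = -32 + 8 \left(\left(-46\right) \frac{1}{48} - \frac{3}{20}\right) = -32 + 8 \left(- \frac{23}{24} - \frac{3}{20}\right) = -32 + 8 \left(- \frac{133}{120}\right) = -32 - \frac{133}{15} = - \frac{613}{15} \approx -40.867$)
$a{\left(Z \right)} = \frac{1}{-6 + 2 Z}$ ($a{\left(Z \right)} = \frac{1}{\left(Z - 6\right) + Z} = \frac{1}{\left(-6 + Z\right) + Z} = \frac{1}{-6 + 2 Z}$)
$-121 + q a{\left(-5 \right)} = -121 - \frac{613 \frac{1}{2 \left(-3 - 5\right)}}{15} = -121 - \frac{613 \frac{1}{2 \left(-8\right)}}{15} = -121 - \frac{613 \cdot \frac{1}{2} \left(- \frac{1}{8}\right)}{15} = -121 - - \frac{613}{240} = -121 + \frac{613}{240} = - \frac{28427}{240}$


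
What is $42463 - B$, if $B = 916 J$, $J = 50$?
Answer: $-3337$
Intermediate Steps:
$B = 45800$ ($B = 916 \cdot 50 = 45800$)
$42463 - B = 42463 - 45800 = -3337$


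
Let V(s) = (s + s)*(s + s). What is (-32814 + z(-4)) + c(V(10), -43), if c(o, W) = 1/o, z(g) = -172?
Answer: -13194399/400 ≈ -32986.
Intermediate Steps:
V(s) = 4*s**2 (V(s) = (2*s)*(2*s) = 4*s**2)
(-32814 + z(-4)) + c(V(10), -43) = (-32814 - 172) + 1/(4*10**2) = -32986 + 1/(4*100) = -32986 + 1/400 = -13194399/400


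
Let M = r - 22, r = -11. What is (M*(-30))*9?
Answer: 8910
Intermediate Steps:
M = -33 (M = -11 - 22 = -33)
(M*(-30))*9 = -33*(-30)*9 = 990*9 = 8910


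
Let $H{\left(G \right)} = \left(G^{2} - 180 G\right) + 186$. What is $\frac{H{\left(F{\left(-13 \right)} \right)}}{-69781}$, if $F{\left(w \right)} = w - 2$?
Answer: $- \frac{3111}{69781} \approx -0.044582$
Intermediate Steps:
$F{\left(w \right)} = -2 + w$ ($F{\left(w \right)} = w - 2 = -2 + w$)
$H{\left(G \right)} = 186 + G^{2} - 180 G$
$\frac{H{\left(F{\left(-13 \right)} \right)}}{-69781} = \frac{186 + \left(-2 - 13\right)^{2} - 180 \left(-2 - 13\right)}{-69781} = \left(186 + \left(-15\right)^{2} - -2700\right) \left(- \frac{1}{69781}\right) = \left(186 + 225 + 2700\right) \left(- \frac{1}{69781}\right) = 3111 \left(- \frac{1}{69781}\right) = - \frac{3111}{69781}$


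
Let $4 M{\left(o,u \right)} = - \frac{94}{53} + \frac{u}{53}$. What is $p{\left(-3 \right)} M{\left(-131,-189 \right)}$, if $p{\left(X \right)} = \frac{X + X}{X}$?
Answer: $- \frac{283}{106} \approx -2.6698$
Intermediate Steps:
$M{\left(o,u \right)} = - \frac{47}{106} + \frac{u}{212}$ ($M{\left(o,u \right)} = \frac{- \frac{94}{53} + \frac{u}{53}}{4} = - \frac{47}{106} + \frac{u}{212}$)
$p{\left(X \right)} = 2$ ($p{\left(X \right)} = \frac{2 X}{X} = 2$)
$p{\left(-3 \right)} M{\left(-131,-189 \right)} = 2 \left(- \frac{47}{106} + \frac{1}{212} \left(-189\right)\right) = 2 \left(- \frac{47}{106} - \frac{189}{212}\right) = 2 \left(- \frac{283}{212}\right) = - \frac{283}{106}$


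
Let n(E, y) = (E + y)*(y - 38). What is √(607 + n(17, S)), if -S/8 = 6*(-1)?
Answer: √1257 ≈ 35.454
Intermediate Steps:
S = 48 (S = -48*(-1) = -8*(-6) = 48)
n(E, y) = (-38 + y)*(E + y) (n(E, y) = (E + y)*(-38 + y) = (-38 + y)*(E + y))
√(607 + n(17, S)) = √(607 + (48² - 38*17 - 38*48 + 17*48)) = √(607 + (2304 - 646 - 1824 + 816)) = √(607 + 650) = √1257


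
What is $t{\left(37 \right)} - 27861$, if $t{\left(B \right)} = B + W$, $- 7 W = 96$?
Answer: $- \frac{194864}{7} \approx -27838.0$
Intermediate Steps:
$W = - \frac{96}{7}$ ($W = \left(- \frac{1}{7}\right) 96 = - \frac{96}{7} \approx -13.714$)
$t{\left(B \right)} = - \frac{96}{7} + B$ ($t{\left(B \right)} = B - \frac{96}{7} = - \frac{96}{7} + B$)
$t{\left(37 \right)} - 27861 = \left(- \frac{96}{7} + 37\right) - 27861 = \frac{163}{7} - 27861 = - \frac{194864}{7}$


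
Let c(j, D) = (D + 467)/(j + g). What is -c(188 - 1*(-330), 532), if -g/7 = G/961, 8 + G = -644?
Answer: -35557/18606 ≈ -1.9111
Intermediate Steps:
G = -652 (G = -8 - 644 = -652)
g = 4564/961 (g = -(-4564)/961 = -7*(-652/961) = 4564/961 ≈ 4.7492)
c(j, D) = (467 + D)/(4564/961 + j) (c(j, D) = (D + 467)/(j + 4564/961) = (467 + D)/(4564/961 + j))
-c(188 - 1*(-330), 532) = -961*(467 + 532)/(4564 + 961*(188 - 1*(-330))) = -961*999/(4564 + 961*(188 + 330)) = -961*999/(4564 + 961*518) = -961*999/(4564 + 497798) = -961*999/502362 = -1*35557/18606 = -35557/18606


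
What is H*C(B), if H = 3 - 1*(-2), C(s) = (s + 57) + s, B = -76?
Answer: -475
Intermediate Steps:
C(s) = 57 + 2*s (C(s) = (57 + s) + s = 57 + 2*s)
H = 5 (H = 3 + 2 = 5)
H*C(B) = 5*(57 + 2*(-76)) = 5*(57 - 152) = 5*(-95) = -475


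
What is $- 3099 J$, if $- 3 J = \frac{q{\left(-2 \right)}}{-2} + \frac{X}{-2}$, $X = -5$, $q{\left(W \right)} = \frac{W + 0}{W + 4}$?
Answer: $3099$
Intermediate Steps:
$q{\left(W \right)} = \frac{W}{4 + W}$
$J = -1$ ($J = - \frac{\frac{\left(-2\right) \frac{1}{4 - 2}}{-2} - \frac{5}{-2}}{3} = - \frac{- \frac{2}{2} \left(- \frac{1}{2}\right) - - \frac{5}{2}}{3} = - \frac{\left(-2\right) \frac{1}{2} \left(- \frac{1}{2}\right) + \frac{5}{2}}{3} = - \frac{\left(-1\right) \left(- \frac{1}{2}\right) + \frac{5}{2}}{3} = - \frac{\frac{1}{2} + \frac{5}{2}}{3} = \left(- \frac{1}{3}\right) 3 = -1$)
$- 3099 J = \left(-3099\right) \left(-1\right) = 3099$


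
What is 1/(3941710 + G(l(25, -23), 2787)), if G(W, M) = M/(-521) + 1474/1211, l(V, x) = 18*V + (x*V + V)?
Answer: 630931/2486944424907 ≈ 2.5370e-7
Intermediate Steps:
l(V, x) = 19*V + V*x (l(V, x) = 18*V + (V*x + V) = 18*V + (V + V*x) = 19*V + V*x)
G(W, M) = 1474/1211 - M/521 (G(W, M) = M*(-1/521) + 1474*(1/1211) = -M/521 + 1474/1211 = 1474/1211 - M/521)
1/(3941710 + G(l(25, -23), 2787)) = 1/(3941710 + (1474/1211 - 1/521*2787)) = 1/(3941710 + (1474/1211 - 2787/521)) = 1/(3941710 - 2607103/630931) = 1/(2486944424907/630931) = 630931/2486944424907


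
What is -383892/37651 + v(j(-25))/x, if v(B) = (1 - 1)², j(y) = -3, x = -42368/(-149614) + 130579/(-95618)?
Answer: -383892/37651 ≈ -10.196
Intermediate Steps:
x = -7742651541/7152895726 (x = -42368*(-1/149614) + 130579*(-1/95618) = 21184/74807 - 130579/95618 = -7742651541/7152895726 ≈ -1.0825)
v(B) = 0 (v(B) = 0² = 0)
-383892/37651 + v(j(-25))/x = -383892/37651 + 0/(-7742651541/7152895726) = -383892*1/37651 + 0*(-7152895726/7742651541) = -383892/37651 + 0 = -383892/37651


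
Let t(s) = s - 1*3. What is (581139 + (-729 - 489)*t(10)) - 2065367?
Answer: -1492754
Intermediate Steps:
t(s) = -3 + s (t(s) = s - 3 = -3 + s)
(581139 + (-729 - 489)*t(10)) - 2065367 = (581139 + (-729 - 489)*(-3 + 10)) - 2065367 = (581139 - 1218*7) - 2065367 = (581139 - 8526) - 2065367 = 572613 - 2065367 = -1492754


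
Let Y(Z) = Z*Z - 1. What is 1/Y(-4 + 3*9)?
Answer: 1/528 ≈ 0.0018939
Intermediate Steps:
Y(Z) = -1 + Z**2 (Y(Z) = Z**2 - 1 = -1 + Z**2)
1/Y(-4 + 3*9) = 1/(-1 + (-4 + 3*9)**2) = 1/(-1 + (-4 + 27)**2) = 1/(-1 + 23**2) = 1/(-1 + 529) = 1/528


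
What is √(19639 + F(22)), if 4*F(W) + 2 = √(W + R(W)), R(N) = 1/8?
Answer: √(314216 + √354)/4 ≈ 140.14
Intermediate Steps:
R(N) = ⅛
F(W) = -½ + √(⅛ + W)/4 (F(W) = -½ + √(W + ⅛)/4 = -½ + √(⅛ + W)/4)
√(19639 + F(22)) = √(19639 + (-½ + √(2 + 16*22)/16)) = √(19639 + (-½ + √(2 + 352)/16)) = √(19639 + (-½ + √354/16)) = √(39277/2 + √354/16)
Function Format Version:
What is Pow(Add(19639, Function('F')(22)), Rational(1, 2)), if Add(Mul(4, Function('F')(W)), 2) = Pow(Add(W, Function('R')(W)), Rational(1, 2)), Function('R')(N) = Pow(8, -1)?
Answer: Mul(Rational(1, 4), Pow(Add(314216, Pow(354, Rational(1, 2))), Rational(1, 2))) ≈ 140.14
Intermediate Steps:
Function('R')(N) = Rational(1, 8)
Function('F')(W) = Add(Rational(-1, 2), Mul(Rational(1, 4), Pow(Add(Rational(1, 8), W), Rational(1, 2)))) (Function('F')(W) = Add(Rational(-1, 2), Mul(Rational(1, 4), Pow(Add(W, Rational(1, 8)), Rational(1, 2)))) = Add(Rational(-1, 2), Mul(Rational(1, 4), Pow(Add(Rational(1, 8), W), Rational(1, 2)))))
Pow(Add(19639, Function('F')(22)), Rational(1, 2)) = Pow(Add(19639, Add(Rational(-1, 2), Mul(Rational(1, 16), Pow(Add(2, Mul(16, 22)), Rational(1, 2))))), Rational(1, 2)) = Pow(Add(19639, Add(Rational(-1, 2), Mul(Rational(1, 16), Pow(Add(2, 352), Rational(1, 2))))), Rational(1, 2)) = Pow(Add(19639, Add(Rational(-1, 2), Mul(Rational(1, 16), Pow(354, Rational(1, 2))))), Rational(1, 2)) = Pow(Add(Rational(39277, 2), Mul(Rational(1, 16), Pow(354, Rational(1, 2)))), Rational(1, 2))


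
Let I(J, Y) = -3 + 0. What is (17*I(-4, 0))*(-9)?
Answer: 459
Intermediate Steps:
I(J, Y) = -3
(17*I(-4, 0))*(-9) = (17*(-3))*(-9) = -51*(-9) = 459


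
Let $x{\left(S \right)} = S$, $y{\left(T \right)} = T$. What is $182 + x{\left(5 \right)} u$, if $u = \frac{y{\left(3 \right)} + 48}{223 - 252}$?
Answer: $\frac{5023}{29} \approx 173.21$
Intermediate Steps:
$u = - \frac{51}{29}$ ($u = \frac{3 + 48}{223 - 252} = \frac{51}{223 - 252} = \frac{51}{-29} = 51 \left(- \frac{1}{29}\right) = - \frac{51}{29} \approx -1.7586$)
$182 + x{\left(5 \right)} u = 182 + 5 \left(- \frac{51}{29}\right) = 182 - \frac{255}{29} = \frac{5023}{29}$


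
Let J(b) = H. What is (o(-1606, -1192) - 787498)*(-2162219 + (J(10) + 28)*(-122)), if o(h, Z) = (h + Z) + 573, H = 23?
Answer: 1712467731843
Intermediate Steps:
J(b) = 23
o(h, Z) = 573 + Z + h (o(h, Z) = (Z + h) + 573 = 573 + Z + h)
(o(-1606, -1192) - 787498)*(-2162219 + (J(10) + 28)*(-122)) = ((573 - 1192 - 1606) - 787498)*(-2162219 + (23 + 28)*(-122)) = (-2225 - 787498)*(-2162219 + 51*(-122)) = -789723*(-2162219 - 6222) = -789723*(-2168441) = 1712467731843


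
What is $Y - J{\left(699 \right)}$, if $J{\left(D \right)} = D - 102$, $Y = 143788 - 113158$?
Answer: $30033$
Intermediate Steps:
$Y = 30630$ ($Y = 143788 - 113158 = 30630$)
$J{\left(D \right)} = -102 + D$
$Y - J{\left(699 \right)} = 30630 - \left(-102 + 699\right) = 30630 - 597 = 30033$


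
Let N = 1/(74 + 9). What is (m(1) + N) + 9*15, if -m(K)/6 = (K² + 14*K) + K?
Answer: 3238/83 ≈ 39.012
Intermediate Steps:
N = 1/83 ≈ 0.012048
m(K) = -90*K - 6*K² (m(K) = -6*((K² + 14*K) + K) = -6*(K² + 15*K) = -90*K - 6*K²)
(m(1) + N) + 9*15 = (-6*1*(15 + 1) + 1/83) + 9*15 = (-6*1*16 + 1/83) + 135 = (-96 + 1/83) + 135 = -7967/83 + 135 = 3238/83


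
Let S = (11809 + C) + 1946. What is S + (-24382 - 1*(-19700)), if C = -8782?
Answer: 291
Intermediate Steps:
S = 4973 (S = (11809 - 8782) + 1946 = 3027 + 1946 = 4973)
S + (-24382 - 1*(-19700)) = 4973 + (-24382 - 1*(-19700)) = 4973 + (-24382 + 19700) = 4973 - 4682 = 291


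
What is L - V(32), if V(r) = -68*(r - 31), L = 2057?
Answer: 2125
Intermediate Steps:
V(r) = 2108 - 68*r (V(r) = -68*(-31 + r) = 2108 - 68*r)
L - V(32) = 2057 - (2108 - 68*32) = 2057 - (2108 - 2176) = 2057 - 1*(-68) = 2057 + 68 = 2125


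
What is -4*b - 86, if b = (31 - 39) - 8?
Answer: -22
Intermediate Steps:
b = -16 (b = -8 - 8 = -16)
-4*b - 86 = -4*(-16) - 86 = 64 - 86 = -22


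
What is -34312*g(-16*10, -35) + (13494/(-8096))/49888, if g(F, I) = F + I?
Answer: 1351192549717413/201946624 ≈ 6.6908e+6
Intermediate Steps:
-34312*g(-16*10, -35) + (13494/(-8096))/49888 = -34312/(1/(-16*10 - 35)) + (13494/(-8096))/49888 = -34312/(1/(-160 - 35)) + (13494*(-1/8096))*(1/49888) = -34312/(1/(-195)) - 6747/4048*1/49888 = -34312/(-1/195) - 6747/201946624 = -34312*(-195) - 6747/201946624 = 6690840 - 6747/201946624 = 1351192549717413/201946624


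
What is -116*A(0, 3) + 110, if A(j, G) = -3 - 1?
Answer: 574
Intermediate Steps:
A(j, G) = -4
-116*A(0, 3) + 110 = -116*(-4) + 110 = 464 + 110 = 574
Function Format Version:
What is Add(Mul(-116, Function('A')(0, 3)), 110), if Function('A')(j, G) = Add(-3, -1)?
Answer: 574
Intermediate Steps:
Function('A')(j, G) = -4
Add(Mul(-116, Function('A')(0, 3)), 110) = Add(Mul(-116, -4), 110) = Add(464, 110) = 574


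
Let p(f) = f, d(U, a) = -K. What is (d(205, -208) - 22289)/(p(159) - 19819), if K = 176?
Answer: 4493/3932 ≈ 1.1427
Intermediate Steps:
d(U, a) = -176 (d(U, a) = -1*176 = -176)
(d(205, -208) - 22289)/(p(159) - 19819) = (-176 - 22289)/(159 - 19819) = -22465/(-19660) = -22465*(-1/19660) = 4493/3932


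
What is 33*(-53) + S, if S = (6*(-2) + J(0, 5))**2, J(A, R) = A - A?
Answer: -1605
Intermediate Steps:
J(A, R) = 0
S = 144 (S = (6*(-2) + 0)**2 = (-12 + 0)**2 = (-12)**2 = 144)
33*(-53) + S = 33*(-53) + 144 = -1749 + 144 = -1605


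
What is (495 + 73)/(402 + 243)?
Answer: 568/645 ≈ 0.88062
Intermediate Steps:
(495 + 73)/(402 + 243) = 568/645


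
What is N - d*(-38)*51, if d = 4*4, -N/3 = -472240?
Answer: 1447728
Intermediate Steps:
N = 1416720 (N = -3*(-472240) = 1416720)
d = 16
N - d*(-38)*51 = 1416720 - 16*(-38)*51 = 1416720 - (-608)*51 = 1416720 - 1*(-31008) = 1416720 + 31008 = 1447728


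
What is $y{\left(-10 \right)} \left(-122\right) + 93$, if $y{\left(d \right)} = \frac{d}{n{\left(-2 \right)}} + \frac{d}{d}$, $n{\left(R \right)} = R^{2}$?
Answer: $276$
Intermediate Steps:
$y{\left(d \right)} = 1 + \frac{d}{4}$ ($y{\left(d \right)} = \frac{d}{\left(-2\right)^{2}} + \frac{d}{d} = \frac{d}{4} + 1 = 1 + \frac{d}{4}$)
$y{\left(-10 \right)} \left(-122\right) + 93 = \left(1 + \frac{1}{4} \left(-10\right)\right) \left(-122\right) + 93 = \left(1 - \frac{5}{2}\right) \left(-122\right) + 93 = \left(- \frac{3}{2}\right) \left(-122\right) + 93 = 183 + 93 = 276$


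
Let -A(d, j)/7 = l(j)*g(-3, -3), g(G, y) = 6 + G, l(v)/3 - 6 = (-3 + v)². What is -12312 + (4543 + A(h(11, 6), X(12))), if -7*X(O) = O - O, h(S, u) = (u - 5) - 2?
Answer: -8714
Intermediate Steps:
l(v) = 18 + 3*(-3 + v)²
h(S, u) = -7 + u (h(S, u) = (-5 + u) - 2 = -7 + u)
X(O) = 0 (X(O) = -(O - O)/7 = -⅐*0 = 0)
A(d, j) = -378 - 63*(-3 + j)² (A(d, j) = -7*(18 + 3*(-3 + j)²)*(6 - 3) = -7*(18 + 3*(-3 + j)²)*3 = -7*(54 + 9*(-3 + j)²) = -378 - 63*(-3 + j)²)
-12312 + (4543 + A(h(11, 6), X(12))) = -12312 + (4543 + (-378 - 63*(-3 + 0)²)) = -12312 + (4543 + (-378 - 63*(-3)²)) = -12312 + (4543 + (-378 - 63*9)) = -12312 + (4543 + (-378 - 567)) = -12312 + (4543 - 945) = -12312 + 3598 = -8714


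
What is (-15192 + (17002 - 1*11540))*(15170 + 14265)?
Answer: -286402550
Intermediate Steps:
(-15192 + (17002 - 1*11540))*(15170 + 14265) = (-15192 + (17002 - 11540))*29435 = (-15192 + 5462)*29435 = -9730*29435 = -286402550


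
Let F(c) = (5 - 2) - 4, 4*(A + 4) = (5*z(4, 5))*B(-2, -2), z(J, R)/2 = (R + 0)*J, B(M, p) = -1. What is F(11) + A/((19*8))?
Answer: -103/76 ≈ -1.3553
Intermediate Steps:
z(J, R) = 2*J*R (z(J, R) = 2*((R + 0)*J) = 2*(R*J) = 2*(J*R) = 2*J*R)
A = -54 (A = -4 + ((5*(2*4*5))*(-1))/4 = -4 + ((5*40)*(-1))/4 = -4 + (200*(-1))/4 = -4 + (1/4)*(-200) = -4 - 50 = -54)
F(c) = -1 (F(c) = 3 - 4 = -1)
F(11) + A/((19*8)) = -1 - 54/(19*8) = -1 - 54/152 = -1 - 54*1/152 = -1 - 27/76 = -103/76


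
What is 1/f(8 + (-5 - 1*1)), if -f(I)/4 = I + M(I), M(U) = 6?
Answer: -1/32 ≈ -0.031250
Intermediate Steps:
f(I) = -24 - 4*I (f(I) = -4*(I + 6) = -4*(6 + I) = -24 - 4*I)
1/f(8 + (-5 - 1*1)) = 1/(-24 - 4*(8 + (-5 - 1*1))) = 1/(-24 - 4*(8 + (-5 - 1))) = 1/(-24 - 4*(8 - 6)) = 1/(-24 - 4*2) = 1/(-24 - 8) = 1/(-32) = -1/32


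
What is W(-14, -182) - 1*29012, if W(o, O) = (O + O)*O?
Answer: 37236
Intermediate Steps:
W(o, O) = 2*O**2 (W(o, O) = (2*O)*O = 2*O**2)
W(-14, -182) - 1*29012 = 2*(-182)**2 - 1*29012 = 2*33124 - 29012 = 66248 - 29012 = 37236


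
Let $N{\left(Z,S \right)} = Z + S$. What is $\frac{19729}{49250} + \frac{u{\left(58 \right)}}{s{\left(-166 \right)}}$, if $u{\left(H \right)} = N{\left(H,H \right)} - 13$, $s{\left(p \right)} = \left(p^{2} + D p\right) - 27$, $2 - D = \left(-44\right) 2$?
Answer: $\frac{253441131}{620008250} \approx 0.40877$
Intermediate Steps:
$D = 90$ ($D = 2 - \left(-44\right) 2 = 2 - -88 = 2 + 88 = 90$)
$N{\left(Z,S \right)} = S + Z$
$s{\left(p \right)} = -27 + p^{2} + 90 p$ ($s{\left(p \right)} = \left(p^{2} + 90 p\right) - 27 = -27 + p^{2} + 90 p$)
$u{\left(H \right)} = -13 + 2 H$ ($u{\left(H \right)} = \left(H + H\right) - 13 = 2 H - 13 = -13 + 2 H$)
$\frac{19729}{49250} + \frac{u{\left(58 \right)}}{s{\left(-166 \right)}} = \frac{19729}{49250} + \frac{-13 + 2 \cdot 58}{-27 + \left(-166\right)^{2} + 90 \left(-166\right)} = 19729 \cdot \frac{1}{49250} + \frac{-13 + 116}{-27 + 27556 - 14940} = \frac{19729}{49250} + \frac{103}{12589} = \frac{253441131}{620008250}$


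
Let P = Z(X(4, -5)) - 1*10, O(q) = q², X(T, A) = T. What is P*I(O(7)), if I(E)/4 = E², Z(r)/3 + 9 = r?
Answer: -240100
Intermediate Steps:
Z(r) = -27 + 3*r
P = -25 (P = (-27 + 3*4) - 1*10 = (-27 + 12) - 10 = -15 - 10 = -25)
I(E) = 4*E²
P*I(O(7)) = -100*(7²)² = -100*49² = -100*2401 = -25*9604 = -240100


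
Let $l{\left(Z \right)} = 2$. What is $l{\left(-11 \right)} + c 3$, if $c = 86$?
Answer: $260$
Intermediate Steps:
$l{\left(-11 \right)} + c 3 = 2 + 86 \cdot 3 = 2 + 258 = 260$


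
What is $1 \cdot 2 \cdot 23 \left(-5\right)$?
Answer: $-230$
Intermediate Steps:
$1 \cdot 2 \cdot 23 \left(-5\right) = 2 \cdot 23 \left(-5\right) = 46 \left(-5\right) = -230$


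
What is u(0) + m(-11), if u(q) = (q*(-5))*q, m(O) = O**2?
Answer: 121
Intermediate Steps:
u(q) = -5*q**2 (u(q) = (-5*q)*q = -5*q**2)
u(0) + m(-11) = -5*0**2 + (-11)**2 = -5*0 + 121 = 0 + 121 = 121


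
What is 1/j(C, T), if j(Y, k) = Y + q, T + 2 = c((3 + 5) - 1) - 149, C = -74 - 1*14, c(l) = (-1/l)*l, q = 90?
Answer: 1/2 ≈ 0.50000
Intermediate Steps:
c(l) = -1
C = -88 (C = -74 - 14 = -88)
T = -152 (T = -2 + (-1 - 149) = -2 - 150 = -152)
j(Y, k) = 90 + Y (j(Y, k) = Y + 90 = 90 + Y)
1/j(C, T) = 1/(90 - 88) = 1/2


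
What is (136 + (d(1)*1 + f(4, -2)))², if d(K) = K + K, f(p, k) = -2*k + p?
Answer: 21316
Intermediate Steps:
f(p, k) = p - 2*k
d(K) = 2*K
(136 + (d(1)*1 + f(4, -2)))² = (136 + ((2*1)*1 + (4 - 2*(-2))))² = (136 + (2*1 + (4 + 4)))² = (136 + (2 + 8))² = (136 + 10)² = 146² = 21316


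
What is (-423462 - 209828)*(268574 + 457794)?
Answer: -460001590720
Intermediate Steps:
(-423462 - 209828)*(268574 + 457794) = -633290*726368 = -460001590720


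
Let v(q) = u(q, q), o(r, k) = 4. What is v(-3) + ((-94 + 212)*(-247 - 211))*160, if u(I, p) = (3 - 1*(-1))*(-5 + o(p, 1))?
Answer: -8647044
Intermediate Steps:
u(I, p) = -4 (u(I, p) = (3 - 1*(-1))*(-5 + 4) = (3 + 1)*(-1) = 4*(-1) = -4)
v(q) = -4
v(-3) + ((-94 + 212)*(-247 - 211))*160 = -4 + ((-94 + 212)*(-247 - 211))*160 = -4 + (118*(-458))*160 = -4 - 54044*160 = -4 - 8647040 = -8647044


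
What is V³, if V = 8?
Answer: 512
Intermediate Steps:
V³ = 8³ = 512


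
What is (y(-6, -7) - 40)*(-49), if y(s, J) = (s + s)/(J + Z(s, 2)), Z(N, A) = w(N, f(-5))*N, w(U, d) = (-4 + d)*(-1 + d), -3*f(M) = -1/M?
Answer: 4810820/2477 ≈ 1942.2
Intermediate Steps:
f(M) = 1/(3*M) (f(M) = -(-1)/(3*M) = 1/(3*M))
w(U, d) = (-1 + d)*(-4 + d)
Z(N, A) = 976*N/225 (Z(N, A) = (4 + ((⅓)/(-5))² - 5/(3*(-5)))*N = (4 + ((⅓)*(-⅕))² - 5*(-1)/(3*5))*N = (4 + (-1/15)² - 5*(-1/15))*N = (4 + 1/225 + ⅓)*N = 976*N/225)
y(s, J) = 2*s/(J + 976*s/225) (y(s, J) = (s + s)/(J + 976*s/225) = (2*s)/(J + 976*s/225) = 2*s/(J + 976*s/225))
(y(-6, -7) - 40)*(-49) = (450*(-6)/(225*(-7) + 976*(-6)) - 40)*(-49) = (450*(-6)/(-1575 - 5856) - 40)*(-49) = (450*(-6)/(-7431) - 40)*(-49) = (450*(-6)*(-1/7431) - 40)*(-49) = (900/2477 - 40)*(-49) = -98180/2477*(-49) = 4810820/2477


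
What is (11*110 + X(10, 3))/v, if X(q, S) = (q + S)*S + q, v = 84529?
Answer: 1259/84529 ≈ 0.014894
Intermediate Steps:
X(q, S) = q + S*(S + q) (X(q, S) = (S + q)*S + q = S*(S + q) + q = q + S*(S + q))
(11*110 + X(10, 3))/v = (11*110 + (10 + 3**2 + 3*10))/84529 = (1210 + (10 + 9 + 30))*(1/84529) = (1210 + 49)*(1/84529) = 1259*(1/84529) = 1259/84529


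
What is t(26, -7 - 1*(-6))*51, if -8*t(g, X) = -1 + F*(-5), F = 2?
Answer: 561/8 ≈ 70.125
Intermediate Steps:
t(g, X) = 11/8 (t(g, X) = -(-1 + 2*(-5))/8 = -(-1 - 10)/8 = -1/8*(-11) = 11/8)
t(26, -7 - 1*(-6))*51 = (11/8)*51 = 561/8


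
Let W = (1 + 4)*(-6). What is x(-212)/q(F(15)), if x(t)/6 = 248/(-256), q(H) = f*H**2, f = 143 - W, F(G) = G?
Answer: -31/207600 ≈ -0.00014933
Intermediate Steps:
W = -30 (W = 5*(-6) = -30)
f = 173 (f = 143 - 1*(-30) = 143 + 30 = 173)
q(H) = 173*H**2
x(t) = -93/16 (x(t) = 6*(248/(-256)) = 6*(248*(-1/256)) = 6*(-31/32) = -93/16)
x(-212)/q(F(15)) = -93/(16*(173*15**2)) = -93/(16*(173*225)) = -93/16/38925 = -93/16*1/38925 = -31/207600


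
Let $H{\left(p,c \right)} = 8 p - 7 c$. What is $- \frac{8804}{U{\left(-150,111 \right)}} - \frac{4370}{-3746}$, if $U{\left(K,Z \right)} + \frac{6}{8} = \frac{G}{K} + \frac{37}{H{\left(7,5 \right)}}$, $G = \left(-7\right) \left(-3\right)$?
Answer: $- \frac{34624772465}{3429463} \approx -10096.0$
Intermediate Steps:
$H{\left(p,c \right)} = - 7 c + 8 p$
$G = 21$
$U{\left(K,Z \right)} = \frac{85}{84} + \frac{21}{K}$ ($U{\left(K,Z \right)} = - \frac{3}{4} + \left(\frac{21}{K} + \frac{37}{\left(-7\right) 5 + 8 \cdot 7}\right) = - \frac{3}{4} + \left(\frac{21}{K} + \frac{37}{-35 + 56}\right) = - \frac{3}{4} + \left(\frac{21}{K} + \frac{37}{21}\right) = - \frac{3}{4} + \left(\frac{37}{21} + \frac{21}{K}\right) = \frac{85}{84} + \frac{21}{K}$)
$- \frac{8804}{U{\left(-150,111 \right)}} - \frac{4370}{-3746} = - \frac{8804}{\frac{85}{84} + \frac{21}{-150}} - \frac{4370}{-3746} = - \frac{8804}{\frac{85}{84} + 21 \left(- \frac{1}{150}\right)} - - \frac{2185}{1873} = - \frac{8804}{\frac{85}{84} - \frac{7}{50}} + \frac{2185}{1873} = - \frac{8804}{\frac{1831}{2100}} + \frac{2185}{1873} = \left(-8804\right) \frac{2100}{1831} + \frac{2185}{1873} = - \frac{18488400}{1831} + \frac{2185}{1873} = - \frac{34624772465}{3429463}$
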